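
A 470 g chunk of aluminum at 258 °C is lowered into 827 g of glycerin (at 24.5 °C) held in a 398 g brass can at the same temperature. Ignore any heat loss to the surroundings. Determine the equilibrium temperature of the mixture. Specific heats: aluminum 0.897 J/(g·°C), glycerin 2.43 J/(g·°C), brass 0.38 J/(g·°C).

T_f ≈ 62.6 °C

Taking heat into each body as positive, Σ m c ΔT = 0:
470*0.897*(T − 258) + 827*2.43*(T − 24.5) + 398*0.38*(T − 24.5) = 0
421.59(T − 258) + 2009.6(T − 24.5) + 151.24(T − 24.5) = 0
(421.59 + 2009.6 + 151.24) T = 421.59*258 + 2009.6*24.5 + 151.24*24.5
T = 161711/2582.4 ≈ 62.62 °C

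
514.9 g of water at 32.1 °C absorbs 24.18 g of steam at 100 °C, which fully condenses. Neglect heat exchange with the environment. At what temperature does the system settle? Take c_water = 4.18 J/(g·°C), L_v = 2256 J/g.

T_f ≈ 59.4 °C

Sum of m c ΔT and latent-heat terms is zero:
latent heat released on condensation: 24.18·2256 = 54550; condensed water 100 °C→T: 101.07(T − 100); water warms: 514.9·4.18·(T − 32.1) = 2152.3(T − 32.1)
2253.4 T = 54550 + 10107 + 69088 = 133746
T ≈ 59.35 °C (< 100 °C, so full condensation is consistent).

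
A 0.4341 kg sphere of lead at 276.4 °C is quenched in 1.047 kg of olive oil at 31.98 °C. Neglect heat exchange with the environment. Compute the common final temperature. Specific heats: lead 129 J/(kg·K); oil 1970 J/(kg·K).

T_f ≈ 38.4 °C

Setting the total heat transfer to zero:
0.4341*129*(T − 276.4) + 1.047*1970*(T − 31.98) = 0
2118.6 T = 81440
T ≈ 38.44 °C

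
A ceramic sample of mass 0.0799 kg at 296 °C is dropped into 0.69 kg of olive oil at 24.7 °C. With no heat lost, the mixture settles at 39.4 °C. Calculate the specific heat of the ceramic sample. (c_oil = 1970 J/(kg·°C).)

c ≈ 975 J/(kg·°C)

Conservation of energy gives ΣQ = 0:
0.0799×c×(39.4 − 296) + 0.69×1970×(39.4 − 24.7) = 0
-20.5 c = -19982
c = -19982/-20.5 ≈ 974.6 J/(kg·°C)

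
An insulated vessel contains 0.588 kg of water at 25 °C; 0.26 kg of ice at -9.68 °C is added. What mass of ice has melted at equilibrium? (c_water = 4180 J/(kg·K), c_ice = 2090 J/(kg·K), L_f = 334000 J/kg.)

m_melted ≈ 0.168 kg

Water can give up m c ΔT = 0.588·4180·25 = 61446 J before reaching 0 °C.
Of that, 0.26·2090·9.68 = 5260.1 J goes to bring the ice to 0 °C, leaving 56186 J.
Melting all 0.26 kg of ice would need 0.26·334000 = 86840 J.
56186 J < 86840 J, so only part of the ice melts and the system sits at 0 °C.
m_melted·334000 = 56186  ⇒  m_melted ≈ 0.1682 kg.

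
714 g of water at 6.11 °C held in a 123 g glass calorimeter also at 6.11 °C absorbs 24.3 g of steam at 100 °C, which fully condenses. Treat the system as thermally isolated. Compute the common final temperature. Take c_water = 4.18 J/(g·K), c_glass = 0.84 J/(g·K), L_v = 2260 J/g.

Taking heat into each body as positive, Σ m c ΔT = 0:
condense steam: −24.3×2260 = −54918
  condensate cools 100→T: 24.3×4.18×(T − 100) = 101.57(T − 100)
  original water: 2984.5(T − 6.11)
  cup: 103.32(T − 6.11)
3189.4 T = 54918 + 10157 + 18867 = 83942
T ≈ 26.32 °C (< 100 °C, so full condensation is consistent).

T_f ≈ 26.3 °C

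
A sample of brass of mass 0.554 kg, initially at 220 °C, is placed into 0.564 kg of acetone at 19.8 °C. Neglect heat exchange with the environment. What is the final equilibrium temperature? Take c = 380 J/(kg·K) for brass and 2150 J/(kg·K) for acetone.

T_f ≈ 49.4 °C

Energy conservation, ΣQ = 0:
0.554·380·(T − 220) + 0.564·2150·(T − 19.8) = 0
210.52(T − 220) + 1212.6(T − 19.8) = 0
1423.1 T = 70324
T ≈ 49.42 °C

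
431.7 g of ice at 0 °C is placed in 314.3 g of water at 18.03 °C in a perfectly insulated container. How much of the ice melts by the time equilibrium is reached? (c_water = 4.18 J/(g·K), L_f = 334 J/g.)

Water can give up m c ΔT = 314.3×4.18×18.03 = 23687 J before reaching 0 °C.
To melt every bit of ice: 431.7×334 = 144188 J.
23687 J < 144188 J, so only part of the ice melts and the system sits at 0 °C.
m_melt = 23687 / L_f = 70.92 g.

m_melted ≈ 70.9 g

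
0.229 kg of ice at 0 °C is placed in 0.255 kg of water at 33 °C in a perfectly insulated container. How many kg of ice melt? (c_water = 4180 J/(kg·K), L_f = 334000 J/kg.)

Water can give up m c ΔT = 0.255·4180·33 = 35175 J before reaching 0 °C.
Fully melting the ice requires m_ice L_f = 0.229·334000 = 76486 J.
35175 J < 76486 J, so only part of the ice melts and the system sits at 0 °C.
m_melted·334000 = 35175  ⇒  m_melted ≈ 0.1053 kg.

m_melted ≈ 0.105 kg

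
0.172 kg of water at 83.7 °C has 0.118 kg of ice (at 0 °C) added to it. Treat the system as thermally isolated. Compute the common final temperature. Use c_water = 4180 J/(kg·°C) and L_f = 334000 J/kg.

Setting the total heat transfer to zero:
fusion: m_ice L_f = 0.118×334000 = 39412; warm the meltwater: 493.24 T; water: 718.96(T − 83.7)
1212.2 T = 60177 − 39412 = 20765
T ≈ 17.13 °C — above 0 °C, consistent with complete melting.

T_f ≈ 17.1 °C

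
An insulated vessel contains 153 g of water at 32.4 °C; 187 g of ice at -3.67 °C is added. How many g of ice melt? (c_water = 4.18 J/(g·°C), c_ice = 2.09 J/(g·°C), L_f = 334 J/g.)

m_melted ≈ 57.7 g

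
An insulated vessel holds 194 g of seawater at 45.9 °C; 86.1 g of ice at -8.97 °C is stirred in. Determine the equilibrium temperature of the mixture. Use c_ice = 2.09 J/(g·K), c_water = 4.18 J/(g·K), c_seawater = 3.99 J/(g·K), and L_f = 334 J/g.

T_f ≈ 4.5 °C

Net heat exchanged in the isolated system is zero:
warm ice to 0 °C: 86.1×2.09×(0 − (-8.97)) = 1614.1
  melt ice: 86.1×334 = 28757
  warm the meltwater: 359.9 T
  seawater cools: 194×3.99×(T − 45.9) = 774.06(T − 45.9)
1134 T = 35529 − 30372 = 5157.8
T ≈ 4.55 °C (positive, so assuming full melt was valid).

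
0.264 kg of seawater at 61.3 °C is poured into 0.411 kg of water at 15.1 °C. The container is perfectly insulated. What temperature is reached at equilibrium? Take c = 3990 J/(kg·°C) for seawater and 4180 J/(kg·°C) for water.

T_f ≈ 32.7 °C

Setting the total heat transfer to zero:
0.264×3990×(T − 61.3) + 0.411×4180×(T − 15.1) = 0
1053.4(T − 61.3) + 1718(T − 15.1) = 0
2771.3 T = 90512
T = 90512/2771.3 ≈ 32.66 °C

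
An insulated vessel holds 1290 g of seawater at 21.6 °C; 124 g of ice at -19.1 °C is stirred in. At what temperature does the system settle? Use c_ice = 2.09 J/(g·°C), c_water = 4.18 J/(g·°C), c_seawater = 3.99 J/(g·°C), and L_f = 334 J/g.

T_f ≈ 11.4 °C

Conservation of energy gives ΣQ = 0:
ice -19.1→0 °C: 124·2.09·19.1 = 4950
  fusion: m_ice L_f = 124·334 = 41416
  meltwater 0→T: 124·4.18·T = 518.32 T
  seawater: 5147.1(T − 21.6)
5665.4 T = 111177 − 46366 = 64811
T ≈ 11.44 °C. Since T > 0 °C, the all-ice-melts assumption holds.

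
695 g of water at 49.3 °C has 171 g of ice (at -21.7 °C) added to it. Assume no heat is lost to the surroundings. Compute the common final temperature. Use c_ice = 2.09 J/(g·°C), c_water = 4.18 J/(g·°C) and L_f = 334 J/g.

Heat gained plus heat lost sum to zero:
ice -21.7→0 °C: 171·2.09·21.7 = 7755.4; fusion: m_ice L_f = 171·334 = 57114; warm the meltwater: 714.78 T; water: 2905.1(T − 49.3)
3619.9 T = 143221 − 64869 = 78352
T ≈ 21.64 °C (positive, so assuming full melt was valid).

T_f ≈ 21.6 °C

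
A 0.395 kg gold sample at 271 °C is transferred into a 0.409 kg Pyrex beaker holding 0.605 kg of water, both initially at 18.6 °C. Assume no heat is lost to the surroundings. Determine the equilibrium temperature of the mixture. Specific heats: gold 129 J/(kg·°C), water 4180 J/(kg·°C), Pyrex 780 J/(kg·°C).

T_f ≈ 23.0 °C

Conservation of energy gives ΣQ = 0:
0.395×129×(T − 271) + 0.605×4180×(T − 18.6) + 0.409×780×(T − 18.6) = 0
50.96(T − 271) + 2528.9(T − 18.6) + 319.02(T − 18.6) = 0
(50.96 + 2528.9 + 319.02) T = 50.96×271 + 2528.9×18.6 + 319.02×18.6
T = 66780/2898.9 ≈ 23.04 °C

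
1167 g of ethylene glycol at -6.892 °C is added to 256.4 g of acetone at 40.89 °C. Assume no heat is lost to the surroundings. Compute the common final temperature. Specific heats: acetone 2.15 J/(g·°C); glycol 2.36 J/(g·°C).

T_f ≈ 1.1 °C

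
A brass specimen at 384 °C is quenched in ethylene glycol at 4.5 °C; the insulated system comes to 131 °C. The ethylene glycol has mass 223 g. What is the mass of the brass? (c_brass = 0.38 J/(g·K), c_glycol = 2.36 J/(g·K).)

m ≈ 692 g

Let T be the final temperature. ΣQ_i = 0:
m·0.38·(131 − 384) + 223·2.36·(131 − 4.5) = 0
-96.14 m = -66574
m = -66574/-96.14 ≈ 692.5 g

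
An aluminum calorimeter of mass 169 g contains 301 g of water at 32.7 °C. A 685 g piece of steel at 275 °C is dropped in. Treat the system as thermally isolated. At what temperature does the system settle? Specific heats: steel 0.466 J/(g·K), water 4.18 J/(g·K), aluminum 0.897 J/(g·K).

T_f ≈ 77.4 °C

Setting the total heat transfer to zero:
685×0.466×(T − 275) + 301×4.18×(T − 32.7) + 169×0.897×(T − 32.7) = 0
319.21(T − 275) + 1258.2(T − 32.7) + 151.59(T − 32.7) = 0
1729 T = 133882
T ≈ 77.43 °C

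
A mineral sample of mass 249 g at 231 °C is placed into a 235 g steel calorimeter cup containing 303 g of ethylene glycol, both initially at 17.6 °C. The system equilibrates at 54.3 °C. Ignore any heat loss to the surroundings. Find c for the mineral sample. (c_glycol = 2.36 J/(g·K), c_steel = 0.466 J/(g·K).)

c ≈ 0.688 J/(g·K)

Taking heat into each body as positive, Σ m c ΔT = 0:
249·c·(54.3 − 231) + 303·2.36·(54.3 − 17.6) + 235·0.466·(54.3 − 17.6) = 0
-43998 c = -30262
c = -30262/-43998 ≈ 0.6878 J/(g·K)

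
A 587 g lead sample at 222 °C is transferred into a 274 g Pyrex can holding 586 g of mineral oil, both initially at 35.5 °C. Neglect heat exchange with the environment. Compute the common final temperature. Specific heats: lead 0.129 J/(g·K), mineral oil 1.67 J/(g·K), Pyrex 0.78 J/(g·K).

T_f is the heat-capacity-weighted average of the initial temperatures:
T_f = (75.72·222 + 978.62·35.5 + 213.72·35.5) / (75.72 + 978.62 + 213.72)
    = 59139 / 1268.1 ≈ 46.64 °C

T_f ≈ 46.6 °C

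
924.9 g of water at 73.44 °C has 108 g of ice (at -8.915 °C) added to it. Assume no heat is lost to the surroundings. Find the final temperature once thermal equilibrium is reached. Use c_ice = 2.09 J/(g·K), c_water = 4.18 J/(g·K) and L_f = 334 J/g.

Setting the total heat transfer to zero:
warm ice to 0 °C: 108·2.09·(0 − (-8.915)) = 2012.3
  melt ice: 108·334 = 36072
  warm the meltwater: 451.44 T
  water cools: 924.9·4.18·(T − 73.44) = 3866.1(T − 73.44)
4317.5 T = 283925 − 38084 = 245841
T ≈ 56.94 °C. Since T > 0 °C, the all-ice-melts assumption holds.

T_f ≈ 56.9 °C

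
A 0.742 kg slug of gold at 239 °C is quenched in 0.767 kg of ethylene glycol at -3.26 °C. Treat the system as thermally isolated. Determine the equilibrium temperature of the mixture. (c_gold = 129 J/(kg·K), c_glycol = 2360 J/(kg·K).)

Let T be the final temperature. ΣQ_i = 0:
0.742·129·(T − 239) + 0.767·2360·(T − (-3.26)) = 0
1905.8 T = 16976
T = 16976/1905.8 ≈ 8.91 °C

T_f ≈ 8.9 °C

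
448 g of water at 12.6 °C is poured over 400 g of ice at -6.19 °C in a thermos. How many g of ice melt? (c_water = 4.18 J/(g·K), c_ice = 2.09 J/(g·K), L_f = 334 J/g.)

Heat available from the water dropping to 0 °C: 448×4.18×12.6 = 23595 J.
Warming the ice to 0 °C takes 400×2.09×6.19 = 5174.8 J, leaving 18420 J for melting.
Melting all 400 g of ice would need 400×334 = 133600 J.
That's not enough to melt it all — equilibrium is at 0 °C with ice remaining.
m_melt = 18420 / L_f = 55.15 g.

m_melted ≈ 55.2 g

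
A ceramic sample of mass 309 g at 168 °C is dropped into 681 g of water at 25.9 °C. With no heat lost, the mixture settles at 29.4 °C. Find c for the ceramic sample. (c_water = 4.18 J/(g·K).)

Heat lost by the ceramic sample = heat gained by the water:
309×c×(168 − 29.4) = 681×4.18×(29.4 − 25.9)
42827 c = 9963  ⇒  c ≈ 0.2326 J/(g·K)

c ≈ 0.233 J/(g·K)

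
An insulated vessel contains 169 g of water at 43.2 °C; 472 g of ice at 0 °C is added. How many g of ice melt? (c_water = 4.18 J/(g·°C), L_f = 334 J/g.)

m_melted ≈ 91.4 g

Cooling the water to 0 °C releases 169·4.18·43.2 = 30517 J.
Melting all 472 g of ice would need 472·334 = 157648 J.
That's not enough to melt it all — equilibrium is at 0 °C with ice remaining.
Mass melted = 30517/334 ≈ 91.37 g.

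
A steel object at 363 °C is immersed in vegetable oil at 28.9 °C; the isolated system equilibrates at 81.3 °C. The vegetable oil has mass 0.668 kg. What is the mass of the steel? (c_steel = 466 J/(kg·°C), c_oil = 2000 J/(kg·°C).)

m ≈ 0.533 kg

Taking heat into each body as positive, Σ m c ΔT = 0:
m·466·(81.3 − 363) + 0.668·2000·(81.3 − 28.9) = 0
-131272 m = -70006
m = -70006/-131272 ≈ 0.5333 kg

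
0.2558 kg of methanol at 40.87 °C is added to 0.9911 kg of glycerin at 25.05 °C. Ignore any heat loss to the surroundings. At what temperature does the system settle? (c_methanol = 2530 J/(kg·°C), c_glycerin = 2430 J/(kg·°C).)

T_f ≈ 28.4 °C

T_f is the heat-capacity-weighted average of the initial temperatures:
T_f = (647.17×40.87 + 2408.4×25.05) / (647.17 + 2408.4)
    = 86780 / 3055.5 ≈ 28.40 °C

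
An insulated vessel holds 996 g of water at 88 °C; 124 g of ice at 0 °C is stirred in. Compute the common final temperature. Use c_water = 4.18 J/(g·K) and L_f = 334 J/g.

T_f ≈ 69.4 °C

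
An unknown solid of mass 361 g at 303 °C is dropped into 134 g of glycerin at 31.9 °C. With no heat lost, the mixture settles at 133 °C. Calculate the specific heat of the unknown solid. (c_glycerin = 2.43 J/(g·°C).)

Taking heat into each body as positive, Σ m c ΔT = 0:
361×c×(133 − 303) + 134×2.43×(133 − 31.9) = 0
-61370 c = -32920
c = -32920/-61370 ≈ 0.5364 J/(g·°C)

c ≈ 0.536 J/(g·°C)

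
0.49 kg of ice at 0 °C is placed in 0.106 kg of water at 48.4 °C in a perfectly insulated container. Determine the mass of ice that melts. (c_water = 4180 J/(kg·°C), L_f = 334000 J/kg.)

Cooling the water to 0 °C releases 0.106×4180×48.4 = 21445 J.
Fully melting the ice requires m_ice L_f = 0.49×334000 = 163660 J.
That's not enough to melt it all — equilibrium is at 0 °C with ice remaining.
m_melt = 21445 / L_f = 0.06421 kg.

m_melted ≈ 0.0642 kg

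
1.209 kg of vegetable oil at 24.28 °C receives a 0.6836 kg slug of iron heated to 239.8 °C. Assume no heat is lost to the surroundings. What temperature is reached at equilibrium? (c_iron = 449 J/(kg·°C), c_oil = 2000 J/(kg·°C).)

T_f = Σ m_i c_i T_i / Σ m_i c_i:
T_f = (306.94×239.8 + 2418×24.28) / (306.94 + 2418)
    = 132312 / 2724.9 ≈ 48.56 °C

T_f ≈ 48.6 °C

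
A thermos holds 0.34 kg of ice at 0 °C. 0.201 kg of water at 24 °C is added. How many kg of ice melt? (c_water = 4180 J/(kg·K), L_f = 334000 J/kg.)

Water can give up m c ΔT = 0.201×4180×24 = 20164 J before reaching 0 °C.
To melt every bit of ice: 0.34×334000 = 113560 J.
20164 J < 113560 J, so only part of the ice melts and the system sits at 0 °C.
m_melt = 20164 / L_f = 0.06037 kg.

m_melted ≈ 0.0604 kg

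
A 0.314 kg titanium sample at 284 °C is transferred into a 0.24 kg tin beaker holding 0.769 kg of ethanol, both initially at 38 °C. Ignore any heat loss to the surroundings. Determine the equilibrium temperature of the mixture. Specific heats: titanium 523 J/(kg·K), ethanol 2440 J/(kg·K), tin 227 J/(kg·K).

T_f ≈ 57.3 °C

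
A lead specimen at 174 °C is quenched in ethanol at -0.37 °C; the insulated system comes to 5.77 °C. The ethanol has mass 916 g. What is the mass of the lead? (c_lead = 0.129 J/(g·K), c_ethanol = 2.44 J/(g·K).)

Setting the total heat transfer to zero:
m·0.129·(5.77 − 174) + 916·2.44·(5.77 − (-0.37)) = 0
-21.7 m = -13723
m = -13723/-21.7 ≈ 632.4 g

m ≈ 632 g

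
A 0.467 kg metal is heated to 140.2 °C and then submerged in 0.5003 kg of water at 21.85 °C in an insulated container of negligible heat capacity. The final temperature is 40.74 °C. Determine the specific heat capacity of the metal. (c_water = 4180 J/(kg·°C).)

c ≈ 850 J/(kg·°C)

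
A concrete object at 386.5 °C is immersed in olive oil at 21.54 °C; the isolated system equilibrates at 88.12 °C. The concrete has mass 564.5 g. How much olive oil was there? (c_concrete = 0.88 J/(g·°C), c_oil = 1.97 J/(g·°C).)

m ≈ 1130 g

Net heat exchanged in the isolated system is zero:
564.5×0.88×(88.12 − 386.5) + m×1.97×(88.12 − 21.54) = 0
131.16 m = 148223
m = 148223/131.16 ≈ 1130 g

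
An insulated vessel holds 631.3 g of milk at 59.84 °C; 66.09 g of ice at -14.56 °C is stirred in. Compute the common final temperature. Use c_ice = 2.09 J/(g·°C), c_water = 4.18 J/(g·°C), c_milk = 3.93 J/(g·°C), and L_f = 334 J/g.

T_f ≈ 45.1 °C

Heat gained plus heat lost sum to zero:
ice -14.56→0 °C: 66.09·2.09·14.56 = 2011.1; fusion: m_ice L_f = 66.09·334 = 22074; meltwater 0→T: 66.09·4.18·T = 276.26 T; milk cools: 631.3·3.93·(T − 59.84) = 2481(T − 59.84)
2757.3 T = 148464 − 24085 = 124378
T ≈ 45.11 °C. Since T > 0 °C, the all-ice-melts assumption holds.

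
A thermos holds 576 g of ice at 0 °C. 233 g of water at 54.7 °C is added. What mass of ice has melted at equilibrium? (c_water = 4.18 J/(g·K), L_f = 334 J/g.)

m_melted ≈ 160 g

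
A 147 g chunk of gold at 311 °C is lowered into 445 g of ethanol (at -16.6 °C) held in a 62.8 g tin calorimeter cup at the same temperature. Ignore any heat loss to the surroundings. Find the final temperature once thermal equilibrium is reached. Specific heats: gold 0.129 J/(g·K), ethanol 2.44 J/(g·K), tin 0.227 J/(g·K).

Setting the total heat transfer to zero:
147·0.129·(T − 311) + 445·2.44·(T − (-16.6)) + 62.8·0.227·(T − (-16.6)) = 0
18.96(T − 311) + 1085.8(T − (-16.6)) + 14.26(T − (-16.6)) = 0
1119 T = -12363
T ≈ -11.05 °C

T_f ≈ -11.0 °C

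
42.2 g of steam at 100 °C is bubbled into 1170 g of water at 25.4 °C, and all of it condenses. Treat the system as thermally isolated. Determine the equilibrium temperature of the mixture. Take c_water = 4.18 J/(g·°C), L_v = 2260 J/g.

T_f ≈ 46.8 °C

Let T be the final temperature. ΣQ_i = 0:
condense steam: −42.2×2260 = −95372; condensed water 100 °C→T: 176.4(T − 100); water warms: 1170×4.18×(T − 25.4) = 4890.6(T − 25.4)
5067 T = 95372 + 17640 + 124221 = 237233
T ≈ 46.82 °C, under the boiling point, so the assumption holds.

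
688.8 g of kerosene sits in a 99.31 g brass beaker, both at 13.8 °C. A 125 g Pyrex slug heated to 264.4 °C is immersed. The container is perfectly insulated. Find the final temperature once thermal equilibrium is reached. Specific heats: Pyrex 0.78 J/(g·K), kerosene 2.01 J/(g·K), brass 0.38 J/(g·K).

T_f ≈ 29.9 °C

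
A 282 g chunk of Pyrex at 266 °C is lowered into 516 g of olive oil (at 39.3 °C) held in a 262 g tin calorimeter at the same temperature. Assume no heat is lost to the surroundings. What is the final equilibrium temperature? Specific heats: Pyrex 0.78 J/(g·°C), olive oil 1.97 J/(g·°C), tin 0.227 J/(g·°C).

T_f is the heat-capacity-weighted average of the initial temperatures:
T_f = (219.96*266 + 1016.5*39.3 + 59.47*39.3) / (219.96 + 1016.5 + 59.47)
    = 100796 / 1296 ≈ 77.78 °C

T_f ≈ 77.8 °C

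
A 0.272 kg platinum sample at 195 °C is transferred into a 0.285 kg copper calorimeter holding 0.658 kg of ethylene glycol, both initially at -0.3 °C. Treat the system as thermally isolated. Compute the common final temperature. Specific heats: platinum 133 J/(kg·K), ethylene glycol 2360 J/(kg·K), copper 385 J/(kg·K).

T_f = Σ m_i c_i T_i / Σ m_i c_i:
T_f = (36.18*195 + 1552.9*(-0.3) + 109.72*(-0.3)) / (36.18 + 1552.9 + 109.72)
    = 6555.5 / 1698.8 ≈ 3.86 °C

T_f ≈ 3.9 °C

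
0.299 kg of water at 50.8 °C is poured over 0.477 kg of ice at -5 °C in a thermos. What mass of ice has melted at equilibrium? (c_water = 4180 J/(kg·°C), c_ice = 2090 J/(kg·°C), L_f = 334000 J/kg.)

m_melted ≈ 0.175 kg

Cooling the water to 0 °C releases 0.299×4180×50.8 = 63491 J.
Of that, 0.477×2090×5 = 4984.6 J goes to bring the ice to 0 °C, leaving 58506 J.
To melt every bit of ice: 0.477×334000 = 159318 J.
58506 J < 159318 J, so only part of the ice melts and the system sits at 0 °C.
Mass melted = 58506/334000 ≈ 0.1752 kg.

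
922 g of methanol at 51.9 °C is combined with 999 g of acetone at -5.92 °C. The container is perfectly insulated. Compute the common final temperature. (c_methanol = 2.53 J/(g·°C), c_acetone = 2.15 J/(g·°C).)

T_f ≈ 24.2 °C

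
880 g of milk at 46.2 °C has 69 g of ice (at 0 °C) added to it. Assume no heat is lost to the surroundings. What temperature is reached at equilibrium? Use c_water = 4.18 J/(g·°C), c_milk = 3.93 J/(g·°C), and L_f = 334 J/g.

Sum of m c ΔT and latent-heat terms is zero:
latent heat to melt: 69·334 = 23046
  meltwater 0→T: 69·4.18·T = 288.42 T
  milk: 3458.4(T − 46.2)
3746.8 T = 159778 − 23046 = 136732
T ≈ 36.49 °C — above 0 °C, consistent with complete melting.

T_f ≈ 36.5 °C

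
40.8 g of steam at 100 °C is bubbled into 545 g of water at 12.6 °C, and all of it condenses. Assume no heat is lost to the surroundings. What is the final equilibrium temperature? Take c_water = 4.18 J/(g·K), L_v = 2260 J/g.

Taking heat into each body as positive, Σ m c ΔT = 0:
latent heat released on condensation: 40.8·2260 = 92208; condensate cools 100→T: 40.8·4.18·(T − 100) = 170.54(T − 100); water warms: 545·4.18·(T − 12.6) = 2278.1(T − 12.6)
2448.6 T = 92208 + 17054 + 28704 = 137966
T ≈ 56.34 °C (< 100 °C, so full condensation is consistent).

T_f ≈ 56.3 °C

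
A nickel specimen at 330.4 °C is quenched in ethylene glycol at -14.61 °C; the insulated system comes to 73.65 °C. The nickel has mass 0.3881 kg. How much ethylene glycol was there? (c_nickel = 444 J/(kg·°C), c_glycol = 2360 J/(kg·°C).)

Heat lost by the nickel = heat gained by the glycol:
0.3881×444×(330.4 − 73.65) = m×2360×(73.65 − (-14.61))
208294 m = 44242  ⇒  m ≈ 0.2124 kg

m ≈ 0.212 kg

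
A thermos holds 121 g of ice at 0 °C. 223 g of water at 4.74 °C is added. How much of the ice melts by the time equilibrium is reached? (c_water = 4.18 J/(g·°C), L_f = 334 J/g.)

m_melted ≈ 13.2 g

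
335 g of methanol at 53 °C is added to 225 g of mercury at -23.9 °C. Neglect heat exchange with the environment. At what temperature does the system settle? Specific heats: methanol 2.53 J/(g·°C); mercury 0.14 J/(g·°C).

T_f ≈ 50.2 °C

Taking heat into each body as positive, Σ m c ΔT = 0:
335·2.53·(T − 53) + 225·0.14·(T − (-23.9)) = 0
847.55(T − 53) + 31.5(T − (-23.9)) = 0
(847.55 + 31.5) T = 847.55·53 + 31.5·(-23.9)
T = 44167 / 879.05 = 50.2 °C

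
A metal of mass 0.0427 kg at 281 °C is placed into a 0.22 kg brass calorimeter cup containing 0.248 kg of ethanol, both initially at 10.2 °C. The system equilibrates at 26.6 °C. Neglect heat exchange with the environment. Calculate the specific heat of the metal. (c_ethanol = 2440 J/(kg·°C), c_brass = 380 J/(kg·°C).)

Conservation of energy gives ΣQ = 0:
0.0427×c×(26.6 − 281) + 0.248×2440×(26.6 − 10.2) + 0.22×380×(26.6 − 10.2) = 0
-10.86 c = -11295
c = -11295/-10.86 ≈ 1040 J/(kg·°C)

c ≈ 1040 J/(kg·°C)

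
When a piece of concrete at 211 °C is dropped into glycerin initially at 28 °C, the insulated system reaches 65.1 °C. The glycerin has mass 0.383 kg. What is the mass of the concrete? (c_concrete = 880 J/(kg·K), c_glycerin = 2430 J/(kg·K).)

Heat lost by the concrete = heat gained by the glycerin:
m×880×(211 − 65.1) = 0.383×2430×(65.1 − 28)
128392 m = 34529  ⇒  m ≈ 0.2689 kg

m ≈ 0.269 kg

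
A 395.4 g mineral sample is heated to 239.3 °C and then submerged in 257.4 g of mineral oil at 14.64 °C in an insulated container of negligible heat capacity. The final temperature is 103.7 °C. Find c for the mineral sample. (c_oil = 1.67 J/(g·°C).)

c ≈ 0.714 J/(g·°C)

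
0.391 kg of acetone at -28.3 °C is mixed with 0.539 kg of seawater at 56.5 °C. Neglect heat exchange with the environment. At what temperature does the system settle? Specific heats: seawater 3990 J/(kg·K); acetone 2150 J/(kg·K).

T_f ≈ 32.7 °C

Let T be the final temperature. ΣQ_i = 0:
0.539·3990·(T − 56.5) + 0.391·2150·(T − (-28.3)) = 0
2991.3 T = 97719
T = 97719/2991.3 ≈ 32.67 °C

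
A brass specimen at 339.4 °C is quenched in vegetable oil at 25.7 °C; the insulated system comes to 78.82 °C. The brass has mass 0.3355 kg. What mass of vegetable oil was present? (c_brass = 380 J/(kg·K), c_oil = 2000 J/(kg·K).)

m ≈ 0.313 kg

Net heat exchanged in the isolated system is zero:
0.3355·380·(78.82 − 339.4) + m·2000·(78.82 − 25.7) = 0
106240 m = 33221
m = 33221/106240 ≈ 0.3127 kg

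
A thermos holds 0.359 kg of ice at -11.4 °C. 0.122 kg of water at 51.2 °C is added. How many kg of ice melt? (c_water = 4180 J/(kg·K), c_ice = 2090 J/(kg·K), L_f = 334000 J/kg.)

m_melted ≈ 0.0526 kg

Water can give up m c ΔT = 0.122·4180·51.2 = 26110 J before reaching 0 °C.
Of that, 0.359·2090·11.4 = 8553.5 J goes to bring the ice to 0 °C, leaving 17556 J.
To melt every bit of ice: 0.359·334000 = 119906 J.
17556 J < 119906 J, so only part of the ice melts and the system sits at 0 °C.
m_melted·334000 = 17556  ⇒  m_melted ≈ 0.05256 kg.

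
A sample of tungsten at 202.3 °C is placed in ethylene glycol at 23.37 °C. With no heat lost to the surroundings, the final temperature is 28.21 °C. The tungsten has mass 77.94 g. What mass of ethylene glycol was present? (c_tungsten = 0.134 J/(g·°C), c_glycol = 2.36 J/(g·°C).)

m ≈ 159 g

Energy conservation, ΣQ = 0:
77.94·0.134·(28.21 − 202.3) + m·2.36·(28.21 − 23.37) = 0
11.42 m = 1818.2
m = 1818.2/11.42 ≈ 159.2 g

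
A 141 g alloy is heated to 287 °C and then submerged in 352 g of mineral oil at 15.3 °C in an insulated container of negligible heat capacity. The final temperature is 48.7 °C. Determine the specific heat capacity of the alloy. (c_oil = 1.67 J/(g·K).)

Heat lost by the alloy = heat gained by the oil:
141×c×(287 − 48.7) = 352×1.67×(48.7 − 15.3)
33600 c = 19634  ⇒  c ≈ 0.5843 J/(g·K)

c ≈ 0.584 J/(g·K)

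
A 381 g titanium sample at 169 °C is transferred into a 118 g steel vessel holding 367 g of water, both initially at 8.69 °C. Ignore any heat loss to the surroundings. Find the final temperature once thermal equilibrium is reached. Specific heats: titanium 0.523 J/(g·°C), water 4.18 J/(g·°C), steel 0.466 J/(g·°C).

Taking heat into each body as positive, Σ m c ΔT = 0:
381*0.523*(T − 169) + 367*4.18*(T − 8.69) + 118*0.466*(T − 8.69) = 0
199.26(T − 169) + 1534.1(T − 8.69) + 54.99(T − 8.69) = 0
1788.3 T = 47484
T = 47484/1788.3 ≈ 26.55 °C

T_f ≈ 26.6 °C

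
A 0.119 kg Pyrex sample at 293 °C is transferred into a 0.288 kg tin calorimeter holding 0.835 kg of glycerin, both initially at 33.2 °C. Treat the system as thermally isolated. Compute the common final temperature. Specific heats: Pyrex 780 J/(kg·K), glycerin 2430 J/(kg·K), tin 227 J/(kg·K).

Net heat exchanged in the isolated system is zero:
0.119*780*(T − 293) + 0.835*2430*(T − 33.2) + 0.288*227*(T − 33.2) = 0
2187.2 T = 96731
T ≈ 44.23 °C

T_f ≈ 44.2 °C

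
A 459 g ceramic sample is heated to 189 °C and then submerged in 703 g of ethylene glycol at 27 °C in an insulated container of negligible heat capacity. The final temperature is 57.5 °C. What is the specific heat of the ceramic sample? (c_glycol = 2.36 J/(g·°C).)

c ≈ 0.838 J/(g·°C)

m_s c (T_s − T_f) = m_glycol c_glycol (T_f − T_0):
459×c×(189 − 57.5) = 703×2.36×(57.5 − 27)
60358 c = 50602  ⇒  c ≈ 0.8384 J/(g·°C)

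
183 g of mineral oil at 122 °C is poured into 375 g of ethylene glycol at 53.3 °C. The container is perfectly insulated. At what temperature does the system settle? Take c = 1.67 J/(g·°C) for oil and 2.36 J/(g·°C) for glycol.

T_f = Σ m_i c_i T_i / Σ m_i c_i:
T_f = (305.61×122 + 885×53.3) / (305.61 + 885)
    = 84455 / 1190.6 ≈ 70.93 °C

T_f ≈ 70.9 °C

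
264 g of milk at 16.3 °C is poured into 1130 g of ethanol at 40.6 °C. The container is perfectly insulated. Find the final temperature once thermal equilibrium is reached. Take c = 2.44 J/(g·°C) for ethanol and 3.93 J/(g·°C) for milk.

T_f is the heat-capacity-weighted average of the initial temperatures:
T_f = (2757.2·40.6 + 1037.5·16.3) / (2757.2 + 1037.5)
    = 128854 / 3794.7 ≈ 33.96 °C

T_f ≈ 34.0 °C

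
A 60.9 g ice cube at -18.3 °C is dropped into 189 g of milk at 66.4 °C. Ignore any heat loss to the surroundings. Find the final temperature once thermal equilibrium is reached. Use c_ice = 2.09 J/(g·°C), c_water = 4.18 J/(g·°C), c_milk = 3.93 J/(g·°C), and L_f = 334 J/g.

T_f ≈ 26.7 °C

Conservation of energy gives ΣQ = 0:
warm ice to 0 °C: 60.9×2.09×(0 − (-18.3)) = 2329.2; melt ice: 60.9×334 = 20341; meltwater 0→T: 60.9×4.18×T = 254.56 T; milk: 742.77(T − 66.4)
997.33 T = 49320 − 22670 = 26650
T ≈ 26.72 °C (positive, so assuming full melt was valid).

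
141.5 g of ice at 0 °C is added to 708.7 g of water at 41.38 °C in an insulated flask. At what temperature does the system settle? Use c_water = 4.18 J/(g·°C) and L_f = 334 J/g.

Setting the total heat transfer to zero:
latent heat to melt: 141.5·334 = 47261; meltwater 0→T: 141.5·4.18·T = 591.47 T; water cools: 708.7·4.18·(T − 41.38) = 2962.4(T − 41.38)
3553.8 T = 122583 − 47261 = 75322
T ≈ 21.19 °C (positive, so assuming full melt was valid).

T_f ≈ 21.2 °C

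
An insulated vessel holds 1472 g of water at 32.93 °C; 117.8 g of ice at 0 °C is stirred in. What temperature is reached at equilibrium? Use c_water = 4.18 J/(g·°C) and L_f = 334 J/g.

Energy balance with sensible and latent terms:
melt ice: 117.8×334 = 39345
  meltwater 0→T: 117.8×4.18×T = 492.4 T
  water cools: 1472×4.18×(T − 32.93) = 6153(T − 32.93)
6645.4 T = 202617 − 39345 = 163272
T ≈ 24.57 °C. Since T > 0 °C, the all-ice-melts assumption holds.

T_f ≈ 24.6 °C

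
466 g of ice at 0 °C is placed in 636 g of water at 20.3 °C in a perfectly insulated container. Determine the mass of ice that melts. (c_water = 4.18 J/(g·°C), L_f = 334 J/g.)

Cooling the water to 0 °C releases 636·4.18·20.3 = 53967 J.
Fully melting the ice requires m_ice L_f = 466·334 = 155644 J.
Since 53967 < 155644 J, not all the ice melts; equilibrium is at 0 °C.
Mass melted = 53967/334 ≈ 161.6 g.

m_melted ≈ 162 g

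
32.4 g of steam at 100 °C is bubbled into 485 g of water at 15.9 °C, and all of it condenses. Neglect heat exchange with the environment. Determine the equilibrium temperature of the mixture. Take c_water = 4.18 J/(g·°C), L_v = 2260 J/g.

Sum of m c ΔT and latent-heat terms is zero:
steam→water at 100 °C releases m L_v = 32.4×2260 = 73224; condensed water 100 °C→T: 135.43(T − 100); original water: 2027.3(T − 15.9)
2162.7 T = 73224 + 13543 + 32234 = 119001
T ≈ 55.02 °C — below 100 °C, confirming all the steam condensed.

T_f ≈ 55.0 °C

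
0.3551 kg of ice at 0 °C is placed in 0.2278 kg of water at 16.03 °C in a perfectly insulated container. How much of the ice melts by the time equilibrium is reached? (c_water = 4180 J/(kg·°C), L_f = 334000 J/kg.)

m_melted ≈ 0.0457 kg

Water can give up m c ΔT = 0.2278×4180×16.03 = 15264 J before reaching 0 °C.
Fully melting the ice requires m_ice L_f = 0.3551×334000 = 118603 J.
That's not enough to melt it all — equilibrium is at 0 °C with ice remaining.
m_melt = 15264 / L_f = 0.0457 kg.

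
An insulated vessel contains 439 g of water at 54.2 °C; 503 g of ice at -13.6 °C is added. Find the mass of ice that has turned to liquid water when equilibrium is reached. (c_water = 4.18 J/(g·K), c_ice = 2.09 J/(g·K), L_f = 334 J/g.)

Cooling the water to 0 °C releases 439×4.18×54.2 = 99458 J.
Of that, 503×2.09×13.6 = 14297 J goes to bring the ice to 0 °C, leaving 85161 J.
To melt every bit of ice: 503×334 = 168002 J.
Since 85161 < 168002 J, not all the ice melts; equilibrium is at 0 °C.
m_melt = 85161 / L_f = 255 g.

m_melted ≈ 255 g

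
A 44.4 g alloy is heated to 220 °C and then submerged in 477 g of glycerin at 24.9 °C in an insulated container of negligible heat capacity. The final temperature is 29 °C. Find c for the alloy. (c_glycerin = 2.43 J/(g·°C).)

c ≈ 0.56 J/(g·°C)

m_s c (T_s − T_f) = m_glycerin c_glycerin (T_f − T_0):
44.4×c×(220 − 29) = 477×2.43×(29 − 24.9)
8480.4 c = 4752.4  ⇒  c ≈ 0.5604 J/(g·°C)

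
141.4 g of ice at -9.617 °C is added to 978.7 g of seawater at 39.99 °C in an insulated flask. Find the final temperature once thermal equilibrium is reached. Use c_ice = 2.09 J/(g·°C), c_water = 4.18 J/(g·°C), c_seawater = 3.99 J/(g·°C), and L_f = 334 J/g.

Setting the total heat transfer to zero:
ice -9.617→0 °C: 141.4×2.09×9.617 = 2842.1; fusion: m_ice L_f = 141.4×334 = 47228; warm the meltwater: 591.05 T; seawater cools: 978.7×3.99×(T − 39.99) = 3905(T − 39.99)
4496.1 T = 156161 − 50070 = 106092
T ≈ 23.60 °C — above 0 °C, consistent with complete melting.

T_f ≈ 23.6 °C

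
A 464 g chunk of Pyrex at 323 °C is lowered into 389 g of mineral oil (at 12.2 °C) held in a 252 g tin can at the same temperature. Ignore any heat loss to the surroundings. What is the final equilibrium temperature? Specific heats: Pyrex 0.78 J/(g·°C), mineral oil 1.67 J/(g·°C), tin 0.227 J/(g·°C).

T_f ≈ 117.4 °C

Taking heat into each body as positive, Σ m c ΔT = 0:
464·0.78·(T − 323) + 389·1.67·(T − 12.2) + 252·0.227·(T − 12.2) = 0
(361.92 + 649.63 + 57.2) T = 361.92·323 + 649.63·12.2 + 57.2·12.2
T = 125524 / 1068.8 = 117 °C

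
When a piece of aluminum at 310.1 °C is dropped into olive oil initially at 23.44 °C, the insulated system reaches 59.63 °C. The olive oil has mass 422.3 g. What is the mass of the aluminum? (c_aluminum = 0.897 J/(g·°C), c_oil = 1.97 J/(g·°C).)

Taking heat into each body as positive, Σ m c ΔT = 0:
m×0.897×(59.63 − 310.1) + 422.3×1.97×(59.63 − 23.44) = 0
-224.67 m = -30108
m = -30108/-224.67 ≈ 134 g

m ≈ 134 g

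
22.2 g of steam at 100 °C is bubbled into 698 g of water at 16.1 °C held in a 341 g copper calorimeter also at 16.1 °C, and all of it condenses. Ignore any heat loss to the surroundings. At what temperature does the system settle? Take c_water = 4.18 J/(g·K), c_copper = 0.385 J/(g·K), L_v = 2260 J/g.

T_f ≈ 34.5 °C

Energy conservation, ΣQ = 0:
latent heat released on condensation: 22.2×2260 = 50172; condensed water 100 °C→T: 92.8(T − 100); water warms: 698×4.18×(T − 16.1) = 2917.6(T − 16.1); copper cup: 341×0.385×(T − 16.1) = 131.28(T − 16.1)
3141.7 T = 50172 + 9279.6 + 49088 = 108539
T ≈ 34.55 °C, under the boiling point, so the assumption holds.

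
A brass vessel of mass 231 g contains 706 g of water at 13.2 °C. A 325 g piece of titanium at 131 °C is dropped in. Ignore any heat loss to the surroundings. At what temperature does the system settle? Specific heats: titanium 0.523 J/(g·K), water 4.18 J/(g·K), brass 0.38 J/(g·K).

With ΣQ=0 the equilibrium temperature is the m·c-weighted mean:
T_f = (169.97×131 + 2951.1×13.2 + 87.78×13.2) / (169.97 + 2951.1 + 87.78)
    = 62380 / 3208.8 ≈ 19.44 °C

T_f ≈ 19.4 °C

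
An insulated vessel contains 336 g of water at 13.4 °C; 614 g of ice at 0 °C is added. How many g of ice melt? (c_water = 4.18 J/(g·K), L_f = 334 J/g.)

m_melted ≈ 56.3 g

Heat available from the water dropping to 0 °C: 336·4.18·13.4 = 18820 J.
Fully melting the ice requires m_ice L_f = 614·334 = 205076 J.
18820 J < 205076 J, so only part of the ice melts and the system sits at 0 °C.
m_melt = 18820 / L_f = 56.35 g.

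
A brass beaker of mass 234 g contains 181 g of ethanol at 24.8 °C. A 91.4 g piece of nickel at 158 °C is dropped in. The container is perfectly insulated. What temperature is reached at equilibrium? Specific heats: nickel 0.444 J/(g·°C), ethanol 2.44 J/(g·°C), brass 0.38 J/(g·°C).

T_f = Σ m_i c_i T_i / Σ m_i c_i:
T_f = (40.58×158 + 441.64×24.8 + 88.92×24.8) / (40.58 + 441.64 + 88.92)
    = 19570 / 571.14 ≈ 34.26 °C

T_f ≈ 34.3 °C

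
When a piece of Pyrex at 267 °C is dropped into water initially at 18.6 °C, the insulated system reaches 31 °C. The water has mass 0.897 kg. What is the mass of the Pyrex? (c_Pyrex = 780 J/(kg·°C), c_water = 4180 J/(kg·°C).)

m ≈ 0.253 kg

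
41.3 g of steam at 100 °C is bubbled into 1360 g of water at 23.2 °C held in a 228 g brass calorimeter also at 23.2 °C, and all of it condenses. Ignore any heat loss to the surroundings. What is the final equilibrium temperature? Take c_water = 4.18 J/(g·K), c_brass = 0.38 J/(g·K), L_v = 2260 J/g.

T_f ≈ 41.1 °C

Energy balance with sensible and latent terms:
latent heat released on condensation: 41.3·2260 = 93338
  condensate cools 100→T: 41.3·4.18·(T − 100) = 172.63(T − 100)
  water warms: 1360·4.18·(T − 23.2) = 5684.8(T − 23.2)
  cup: 86.64(T − 23.2)
5944.1 T = 93338 + 17263 + 133897 = 244499
T ≈ 41.13 °C, under the boiling point, so the assumption holds.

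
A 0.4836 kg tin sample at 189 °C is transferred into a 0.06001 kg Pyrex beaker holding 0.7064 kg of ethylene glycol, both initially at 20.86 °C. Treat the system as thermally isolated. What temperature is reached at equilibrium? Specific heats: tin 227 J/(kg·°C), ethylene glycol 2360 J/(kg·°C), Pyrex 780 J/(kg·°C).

T_f ≈ 31.0 °C

Taking heat into each body as positive, Σ m c ΔT = 0:
0.4836×227×(T − 189) + 0.7064×2360×(T − 20.86) + 0.06001×780×(T − 20.86) = 0
1823.7 T = 56500
T = 56500/1823.7 ≈ 30.98 °C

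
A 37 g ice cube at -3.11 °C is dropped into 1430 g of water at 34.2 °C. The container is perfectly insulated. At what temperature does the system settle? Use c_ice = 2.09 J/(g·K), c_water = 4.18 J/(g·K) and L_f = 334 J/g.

T_f ≈ 31.3 °C

Setting the total heat transfer to zero:
warm ice to 0 °C: 37·2.09·(0 − (-3.11)) = 240.5
  melt ice: 37·334 = 12358
  warm the meltwater: 154.66 T
  water: 5977.4(T − 34.2)
6132.1 T = 204427 − 12598 = 191829
T ≈ 31.28 °C — above 0 °C, consistent with complete melting.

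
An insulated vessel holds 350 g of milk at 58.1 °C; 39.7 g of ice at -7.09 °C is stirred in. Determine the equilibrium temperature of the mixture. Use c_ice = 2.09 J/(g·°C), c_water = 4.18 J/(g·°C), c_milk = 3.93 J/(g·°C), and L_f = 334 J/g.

Taking heat into each body as positive, Σ m c ΔT = 0:
warm ice to 0 °C: 39.7×2.09×(0 − (-7.09)) = 588.28; melt ice: 39.7×334 = 13260; meltwater 0→T: 39.7×4.18×T = 165.95 T; milk cools: 350×3.93×(T − 58.1) = 1375.5(T − 58.1)
1541.4 T = 79917 − 13848 = 66068
T ≈ 42.86 °C. Since T > 0 °C, the all-ice-melts assumption holds.

T_f ≈ 42.9 °C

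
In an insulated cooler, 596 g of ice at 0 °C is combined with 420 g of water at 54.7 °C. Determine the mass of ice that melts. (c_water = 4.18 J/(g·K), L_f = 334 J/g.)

Cooling the water to 0 °C releases 420·4.18·54.7 = 96031 J.
Melting all 596 g of ice would need 596·334 = 199064 J.
That's not enough to melt it all — equilibrium is at 0 °C with ice remaining.
Mass melted = 96031/334 ≈ 287.5 g.

m_melted ≈ 288 g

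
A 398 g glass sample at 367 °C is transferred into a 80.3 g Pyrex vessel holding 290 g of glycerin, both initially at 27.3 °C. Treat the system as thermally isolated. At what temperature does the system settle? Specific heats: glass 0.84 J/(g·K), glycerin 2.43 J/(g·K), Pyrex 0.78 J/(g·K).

T_f ≈ 130.4 °C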